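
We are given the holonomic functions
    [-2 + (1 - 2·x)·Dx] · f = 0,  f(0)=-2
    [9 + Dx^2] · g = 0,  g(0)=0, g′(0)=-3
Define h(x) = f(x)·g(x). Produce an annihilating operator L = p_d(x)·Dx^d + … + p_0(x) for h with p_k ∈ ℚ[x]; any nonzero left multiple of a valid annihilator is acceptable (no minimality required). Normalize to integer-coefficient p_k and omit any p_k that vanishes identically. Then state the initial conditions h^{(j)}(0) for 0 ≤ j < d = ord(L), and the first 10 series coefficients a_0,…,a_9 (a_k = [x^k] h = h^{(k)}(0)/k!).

f: a_k = -2, -4, -8, -16, -32, -64, -128, -256, -512, -1024, …
g: a_k = 0, -3, 0, 9/2, 0, -81/40, 0, 243/560, 0, -243/4480, …
h₀=f·g: eliminate ⇒ L₀, order ≤ 1·2.
L = (-9 + 18·x) + 4·Dx + (-1 + 2·x)·Dx^2  (order 2).
h: a_k = 0, 6, 12, 15, 30, 1281/20, 1281/10, 71493/280, 71493/140, 2288019/2240, …
ICs: h(0) = 0, h′(0) = 6.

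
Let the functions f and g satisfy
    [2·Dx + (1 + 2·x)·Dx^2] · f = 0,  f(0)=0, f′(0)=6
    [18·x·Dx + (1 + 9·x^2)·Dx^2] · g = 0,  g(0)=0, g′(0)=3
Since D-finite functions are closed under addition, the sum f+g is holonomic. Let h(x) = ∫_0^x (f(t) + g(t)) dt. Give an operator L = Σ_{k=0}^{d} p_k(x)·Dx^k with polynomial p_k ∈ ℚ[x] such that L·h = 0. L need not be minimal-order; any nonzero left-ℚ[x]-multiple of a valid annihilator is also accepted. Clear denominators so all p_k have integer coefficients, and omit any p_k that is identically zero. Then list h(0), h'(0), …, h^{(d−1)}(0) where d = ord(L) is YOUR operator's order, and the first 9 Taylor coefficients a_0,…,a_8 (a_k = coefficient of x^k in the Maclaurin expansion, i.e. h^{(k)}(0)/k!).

f: a_k = 0, 6, -6, 8, -12, 96/5, -32, 384/7, -96, …
g: a_k = 0, 3, 0, -9, 0, 243/5, 0, -2187/7, 0, …
f+g: L₀ = lclm(L_f,L_g), ord ≤ 2+2.
∫: right-multiply L₀ by Dx.
L = (-18 - 108·x + 486·x^2 + 324·x^3)·Dx^2 + (-13 - 36·x + 135·x^2 + 972·x^3 + 648·x^4)·Dx^3 + (-1 + 7·x + 18·x^2 + 81·x^3 + 243·x^4 + 162·x^5)·Dx^4  (order 4).
h: a_k = 0, 0, 9/2, -2, -1/4, -12/5, 113/10, -32/7, -1803/56, …
ICs: h(0) = 0, h′(0) = 0, h′′(0) = 9, h′′′(0) = -12.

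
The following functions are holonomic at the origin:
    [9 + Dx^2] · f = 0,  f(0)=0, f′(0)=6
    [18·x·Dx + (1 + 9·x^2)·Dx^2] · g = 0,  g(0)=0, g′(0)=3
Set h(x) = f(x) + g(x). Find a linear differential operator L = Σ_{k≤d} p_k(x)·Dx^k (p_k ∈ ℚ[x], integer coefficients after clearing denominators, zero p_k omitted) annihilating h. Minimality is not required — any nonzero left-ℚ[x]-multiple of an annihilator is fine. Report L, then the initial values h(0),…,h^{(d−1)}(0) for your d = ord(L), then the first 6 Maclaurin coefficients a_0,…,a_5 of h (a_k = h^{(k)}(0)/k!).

f: a_k = 0, 6, 0, -9, 0, 81/20, …
g: a_k = 0, 3, 0, -9, 0, 243/5, …
L₀ := lclm(L_f,L_g); ord L₀ ≤ 2+2.
L = (-1782·x + 20412·x^3 + 13122·x^5)·Dx + (-9 + 567·x^2 + 6561·x^4 + 6561·x^6)·Dx^2 + (-198·x + 2268·x^3 + 1458·x^5)·Dx^3 + (-1 + 63·x^2 + 729·x^4 + 729·x^6)·Dx^4  (order 4).
h: a_k = 0, 9, 0, -18, 0, 1053/20, …
ICs: h(0) = 0, h′(0) = 9, h′′(0) = 0, h′′′(0) = -108.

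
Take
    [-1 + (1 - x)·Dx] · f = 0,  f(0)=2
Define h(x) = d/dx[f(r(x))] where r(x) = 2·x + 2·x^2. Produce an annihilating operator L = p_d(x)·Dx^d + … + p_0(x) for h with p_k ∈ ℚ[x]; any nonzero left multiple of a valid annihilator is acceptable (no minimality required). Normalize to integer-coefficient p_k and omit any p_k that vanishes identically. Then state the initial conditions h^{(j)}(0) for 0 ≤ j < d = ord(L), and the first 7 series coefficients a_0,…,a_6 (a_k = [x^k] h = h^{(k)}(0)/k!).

L = (6 + 12·x + 12·x^2) + (-1 + 6·x^2 + 4·x^3)·Dx  (order 1).
h: a_k = 4, 24, 96, 352, 1200, 3936, 12544, …
ICs: h(0) = 4.

f: a_k = 2, 2, 2, 2, 2, 2, 2, …
L₀ from L_f via x↦r, Dx↦r'^{-1}Dx.
h=h₀': d/dx-closure on L₀ ⇒ L.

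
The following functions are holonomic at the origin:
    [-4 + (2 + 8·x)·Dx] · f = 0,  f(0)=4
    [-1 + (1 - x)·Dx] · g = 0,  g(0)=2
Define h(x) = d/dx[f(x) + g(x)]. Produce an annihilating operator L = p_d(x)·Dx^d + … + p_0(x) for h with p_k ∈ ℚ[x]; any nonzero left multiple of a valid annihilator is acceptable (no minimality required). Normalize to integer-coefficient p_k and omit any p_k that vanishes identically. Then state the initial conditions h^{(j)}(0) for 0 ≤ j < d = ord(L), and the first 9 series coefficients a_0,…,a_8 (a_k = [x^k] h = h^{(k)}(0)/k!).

L = (-18 - 12·x) + (3 - 36·x - 42·x^2)·Dx + (2 + 9·x + x^2 - 12·x^3)·Dx^2  (order 2).
h: a_k = 10, -12, 54, -152, 570, -2004, 7406, -27440, 102978, …
ICs: h(0) = 10, h′(0) = -12.

f: a_k = 4, 8, -8, 16, -40, 112, -336, 1056, -3432, …
g: a_k = 2, 2, 2, 2, 2, 2, 2, 2, 2, …
f+g: L₀ = lclm(L_f,L_g), ord ≤ 1+1.
Differentiate: ansatz ord ≤ ord L₀ ⇒ L.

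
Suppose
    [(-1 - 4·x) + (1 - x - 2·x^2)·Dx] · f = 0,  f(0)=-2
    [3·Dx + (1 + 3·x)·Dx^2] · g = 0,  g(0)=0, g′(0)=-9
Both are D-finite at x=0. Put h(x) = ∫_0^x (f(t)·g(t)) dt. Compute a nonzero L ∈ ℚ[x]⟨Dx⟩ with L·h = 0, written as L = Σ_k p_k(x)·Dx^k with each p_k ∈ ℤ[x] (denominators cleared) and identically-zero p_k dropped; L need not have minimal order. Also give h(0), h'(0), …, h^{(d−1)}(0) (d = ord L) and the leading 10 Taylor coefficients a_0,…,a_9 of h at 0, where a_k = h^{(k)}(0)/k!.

f: a_k = -2, -2, -6, -10, -22, -42, -86, -170, -342, -682, …
g: a_k = 0, -9, 27/2, -27, 243/4, -729/5, 729/2, -6561/7, 19683/8, -6561, …
L₀ := L_f ⊗_s L_g (sym. prod.), ord ≤ 2.
h=∫₀ˣh₀: take L = L₀·Dx.
L = (7 + 24·x)·Dx + (-1 + 17·x + 30·x^2)·Dx^2 + (-1 - 2·x + 5·x^2 + 6·x^3)·Dx^3  (order 3).
h: a_k = 0, 0, 9, -3, 81/4, -117/10, 1317/20, -4509/70, 154971/560, -11227/28, …
ICs: h(0) = 0, h′(0) = 0, h′′(0) = 18.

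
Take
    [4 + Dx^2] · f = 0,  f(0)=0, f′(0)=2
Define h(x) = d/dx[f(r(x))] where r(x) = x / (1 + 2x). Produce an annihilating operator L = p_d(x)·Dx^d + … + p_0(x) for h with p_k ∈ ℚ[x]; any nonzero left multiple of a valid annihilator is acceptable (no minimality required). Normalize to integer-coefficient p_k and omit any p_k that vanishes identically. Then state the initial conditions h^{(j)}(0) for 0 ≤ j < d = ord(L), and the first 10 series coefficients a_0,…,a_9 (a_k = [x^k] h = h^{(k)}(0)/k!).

L = (28 + 96·x + 96·x^2) + (12 + 72·x + 144·x^2 + 96·x^3)·Dx + (1 + 8·x + 24·x^2 + 32·x^3 + 16·x^4)·Dx^2  (order 2).
h: a_k = 2, -8, 20, -32, 4/3, 240, -55448/45, 203648/45, -896716/63, 2558960/63, …
ICs: h(0) = 2, h′(0) = -8.

f: a_k = 0, 2, 0, -4/3, 0, 4/15, 0, -8/315, 0, 4/2835, …
f∘r: x↦r, Dx↦Dx/r' in L_f ⇒ L₀.
h=h₀': d/dx-closure on L₀ ⇒ L.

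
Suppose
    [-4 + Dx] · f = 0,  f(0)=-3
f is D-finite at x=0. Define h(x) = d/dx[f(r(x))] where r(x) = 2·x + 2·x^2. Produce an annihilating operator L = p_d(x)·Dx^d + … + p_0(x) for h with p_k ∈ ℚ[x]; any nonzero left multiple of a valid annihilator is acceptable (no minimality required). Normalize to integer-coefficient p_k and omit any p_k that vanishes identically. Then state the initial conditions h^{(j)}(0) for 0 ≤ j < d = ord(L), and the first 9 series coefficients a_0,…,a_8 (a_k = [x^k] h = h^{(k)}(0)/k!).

f: a_k = -3, -12, -24, -32, -32, -128/5, -256/15, -1024/105, -512/105, …
L₀ from L_f via x↦r, Dx↦r'^{-1}Dx.
Differentiate: ansatz ord ≤ ord L₀ ⇒ L.
L = (10 + 32·x + 32·x^2) + (-1 - 2·x)·Dx  (order 1).
h: a_k = -24, -240, -1344, -5504, -18176, -255488/5, -378880/3, -29462528/105, -59772928/105, …
ICs: h(0) = -24.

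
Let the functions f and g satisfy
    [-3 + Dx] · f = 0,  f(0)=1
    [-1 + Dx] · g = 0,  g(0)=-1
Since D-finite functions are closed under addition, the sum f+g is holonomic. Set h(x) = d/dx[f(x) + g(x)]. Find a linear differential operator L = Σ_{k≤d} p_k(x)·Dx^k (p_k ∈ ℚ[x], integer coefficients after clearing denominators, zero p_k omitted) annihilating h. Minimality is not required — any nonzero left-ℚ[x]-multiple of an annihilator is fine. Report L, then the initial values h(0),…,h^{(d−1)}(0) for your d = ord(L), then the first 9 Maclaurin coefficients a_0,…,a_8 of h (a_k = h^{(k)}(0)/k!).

f: a_k = 1, 3, 9/2, 9/2, 27/8, 81/40, 81/80, 243/560, 729/4480, …
g: a_k = -1, -1, -1/2, -1/6, -1/24, -1/120, -1/720, -1/5040, -1/40320, …
h₀=f+g: left-lcm gives L₀, ord ≤ 2.
h₀' ⇒ L via d/dx closure of L₀.
L = 3 - 4·Dx + Dx^2  (order 2).
h: a_k = 2, 8, 13, 40/3, 121/12, 91/15, 1093/360, 82/63, 9841/20160, …
ICs: h(0) = 2, h′(0) = 8.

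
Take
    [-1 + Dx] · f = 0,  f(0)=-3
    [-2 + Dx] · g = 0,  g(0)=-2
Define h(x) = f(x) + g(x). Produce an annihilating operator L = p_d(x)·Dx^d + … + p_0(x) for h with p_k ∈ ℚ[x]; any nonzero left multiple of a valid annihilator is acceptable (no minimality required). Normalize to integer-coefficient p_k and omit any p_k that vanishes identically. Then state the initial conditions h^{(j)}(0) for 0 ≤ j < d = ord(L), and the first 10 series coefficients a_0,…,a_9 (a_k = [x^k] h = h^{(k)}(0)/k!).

L = 2 - 3·Dx + Dx^2  (order 2).
h: a_k = -5, -7, -11/2, -19/6, -35/24, -67/120, -131/720, -37/720, -103/8064, -1027/362880, …
ICs: h(0) = -5, h′(0) = -7.

f: a_k = -3, -3, -3/2, -1/2, -1/8, -1/40, -1/240, -1/1680, -1/13440, -1/120960, …
g: a_k = -2, -4, -4, -8/3, -4/3, -8/15, -8/45, -16/315, -4/315, -8/2835, …
Weyl lclm of L_f,L_g ⇒ L₀ (ord ≤ 2).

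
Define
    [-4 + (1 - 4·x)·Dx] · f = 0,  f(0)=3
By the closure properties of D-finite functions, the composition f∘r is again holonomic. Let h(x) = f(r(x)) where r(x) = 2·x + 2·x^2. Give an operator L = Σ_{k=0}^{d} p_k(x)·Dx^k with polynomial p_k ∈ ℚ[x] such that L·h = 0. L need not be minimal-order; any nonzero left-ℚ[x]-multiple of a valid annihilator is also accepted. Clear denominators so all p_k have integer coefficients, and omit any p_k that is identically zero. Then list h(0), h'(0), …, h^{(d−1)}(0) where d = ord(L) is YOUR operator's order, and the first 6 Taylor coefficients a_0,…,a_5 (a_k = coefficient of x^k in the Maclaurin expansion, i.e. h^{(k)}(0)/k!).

f: a_k = 3, 12, 48, 192, 768, 3072, …
L₀ from L_f via x↦r, Dx↦r'^{-1}Dx.
L = (8 + 16·x) + (-1 + 8·x + 8·x^2)·Dx  (order 1).
h: a_k = 3, 24, 216, 1920, 17088, 152064, …
ICs: h(0) = 3.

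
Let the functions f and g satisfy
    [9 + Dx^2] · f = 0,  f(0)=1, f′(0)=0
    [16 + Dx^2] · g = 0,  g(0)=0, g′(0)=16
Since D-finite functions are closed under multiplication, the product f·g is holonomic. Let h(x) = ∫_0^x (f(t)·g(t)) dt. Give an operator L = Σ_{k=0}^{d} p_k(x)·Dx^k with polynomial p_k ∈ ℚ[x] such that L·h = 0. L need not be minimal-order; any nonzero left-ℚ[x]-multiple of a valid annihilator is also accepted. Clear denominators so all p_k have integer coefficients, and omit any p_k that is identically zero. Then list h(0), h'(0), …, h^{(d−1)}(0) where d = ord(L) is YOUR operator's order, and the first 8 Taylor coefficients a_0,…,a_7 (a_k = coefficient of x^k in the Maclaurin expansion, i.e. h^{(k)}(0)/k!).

L = 49·Dx + 50·Dx^3 + Dx^5  (order 5).
h: a_k = 0, 0, 8, 0, -86/3, 0, 2101/45, 0, …
ICs: h(0) = 0, h′(0) = 0, h′′(0) = 16, h′′′(0) = 0, h′′′′(0) = -688.

f: a_k = 1, 0, -9/2, 0, 27/8, 0, -81/80, 0, …
g: a_k = 0, 16, 0, -128/3, 0, 512/15, 0, -4096/315, …
Product ⇒ symmetric product L₀, ord ≤ 4.
Integrate: L := L₀·Dx.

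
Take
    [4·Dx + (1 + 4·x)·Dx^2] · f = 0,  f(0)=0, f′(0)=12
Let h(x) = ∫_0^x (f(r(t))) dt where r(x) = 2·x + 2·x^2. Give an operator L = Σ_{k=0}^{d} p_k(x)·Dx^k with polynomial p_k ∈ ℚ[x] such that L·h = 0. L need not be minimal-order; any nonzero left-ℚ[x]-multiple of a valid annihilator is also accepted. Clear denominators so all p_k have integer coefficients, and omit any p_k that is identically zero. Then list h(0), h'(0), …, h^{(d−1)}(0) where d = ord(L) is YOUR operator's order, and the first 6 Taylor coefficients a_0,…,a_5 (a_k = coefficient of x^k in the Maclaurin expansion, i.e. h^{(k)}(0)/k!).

L = (6 + 16·x + 16·x^2)·Dx^2 + (1 + 10·x + 24·x^2 + 16·x^3)·Dx^3  (order 3).
h: a_k = 0, 0, 12, -24, 80, -1632/5, …
ICs: h(0) = 0, h′(0) = 0, h′′(0) = 24.

f: a_k = 0, 12, -24, 64, -192, 3072/5, …
L₀ from L_f via x↦r, Dx↦r'^{-1}Dx.
∫: right-multiply L₀ by Dx.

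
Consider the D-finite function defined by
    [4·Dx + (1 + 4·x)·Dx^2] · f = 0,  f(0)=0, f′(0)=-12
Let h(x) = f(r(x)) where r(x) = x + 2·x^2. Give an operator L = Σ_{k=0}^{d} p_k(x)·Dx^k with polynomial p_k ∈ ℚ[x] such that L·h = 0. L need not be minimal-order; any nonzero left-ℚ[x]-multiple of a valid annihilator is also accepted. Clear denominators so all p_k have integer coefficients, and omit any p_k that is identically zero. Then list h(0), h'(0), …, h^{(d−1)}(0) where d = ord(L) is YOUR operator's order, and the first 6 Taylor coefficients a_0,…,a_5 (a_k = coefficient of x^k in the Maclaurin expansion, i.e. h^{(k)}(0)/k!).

L = (16·x + 32·x^2)·Dx + (1 + 8·x + 24·x^2 + 32·x^3)·Dx^2  (order 2).
h: a_k = 0, -12, 0, 32, -96, 768/5, …
ICs: h(0) = 0, h′(0) = -12.

f: a_k = 0, -12, 24, -64, 192, -3072/5, …
Substitute x→r, Dx→(1/r')Dx; clear ⇒ L₀.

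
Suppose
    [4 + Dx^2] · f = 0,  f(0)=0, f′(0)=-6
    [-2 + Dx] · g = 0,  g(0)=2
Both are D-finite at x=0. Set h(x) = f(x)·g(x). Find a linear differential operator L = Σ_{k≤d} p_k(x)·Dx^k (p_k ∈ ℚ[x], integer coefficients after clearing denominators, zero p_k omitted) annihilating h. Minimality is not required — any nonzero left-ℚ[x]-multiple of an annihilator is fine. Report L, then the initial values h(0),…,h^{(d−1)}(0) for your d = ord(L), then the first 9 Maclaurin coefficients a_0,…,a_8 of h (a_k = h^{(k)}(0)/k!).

L = 8 - 4·Dx + Dx^2  (order 2).
h: a_k = 0, -12, -24, -16, 0, 32/5, 64/15, 128/105, 0, …
ICs: h(0) = 0, h′(0) = -12.

f: a_k = 0, -6, 0, 4, 0, -4/5, 0, 8/105, 0, …
g: a_k = 2, 4, 4, 8/3, 4/3, 8/15, 8/45, 16/315, 4/315, …
Product ⇒ symmetric product L₀, ord ≤ 2.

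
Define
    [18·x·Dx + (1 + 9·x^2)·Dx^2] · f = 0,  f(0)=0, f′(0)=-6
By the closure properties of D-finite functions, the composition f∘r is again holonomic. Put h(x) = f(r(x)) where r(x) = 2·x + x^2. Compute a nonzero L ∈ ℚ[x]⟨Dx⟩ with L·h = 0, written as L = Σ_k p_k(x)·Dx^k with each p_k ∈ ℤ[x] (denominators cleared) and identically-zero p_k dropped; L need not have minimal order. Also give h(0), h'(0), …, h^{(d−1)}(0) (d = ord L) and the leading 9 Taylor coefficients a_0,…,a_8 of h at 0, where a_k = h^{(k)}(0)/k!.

f: a_k = 0, -6, 0, 18, 0, -486/5, 0, 4374/7, 0, …
f∘r: x↦r, Dx↦Dx/r' in L_f ⇒ L₀.
L = (-1 + 72·x + 144·x^2 + 108·x^3 + 27·x^4)·Dx + (1 + x + 36·x^2 + 72·x^3 + 45·x^4 + 9·x^5)·Dx^2  (order 2).
h: a_k = 0, -12, -6, 144, 216, -15012/5, -7758, 505440/7, 276048, …
ICs: h(0) = 0, h′(0) = -12.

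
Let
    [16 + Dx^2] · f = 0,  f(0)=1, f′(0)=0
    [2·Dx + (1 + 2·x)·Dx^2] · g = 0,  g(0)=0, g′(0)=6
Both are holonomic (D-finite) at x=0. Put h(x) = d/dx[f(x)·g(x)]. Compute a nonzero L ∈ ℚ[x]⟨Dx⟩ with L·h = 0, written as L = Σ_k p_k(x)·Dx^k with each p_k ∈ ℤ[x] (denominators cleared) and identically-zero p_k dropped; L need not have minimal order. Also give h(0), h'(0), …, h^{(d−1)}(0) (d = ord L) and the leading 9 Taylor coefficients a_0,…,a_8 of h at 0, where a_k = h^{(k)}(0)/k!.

f: a_k = 1, 0, -8, 0, 32/3, 0, -256/45, 0, 512/315, …
g: a_k = 0, 6, -6, 8, -12, 96/5, -32, 384/7, -96, …
Product ⇒ symmetric product L₀, ord ≤ 4.
Derive L from L₀ (diff closure).
L = (-896 + 28672·x + 282624·x^2 + 1032192·x^3 + 1826816·x^4 + 1572864·x^5 + 524288·x^6) + (576 + 12416·x + 66560·x^2 + 153600·x^3 + 163840·x^4 + 65536·x^5)·Dx + (280 + 6592·x + 44480·x^2 + 141312·x^3 + 234496·x^4 + 196608·x^5 + 65536·x^6)·Dx^2 + (36 + 776·x + 4160·x^2 + 9600·x^3 + 10240·x^4 + 4096·x^5)·Dx^3 + (21 + 300·x + 1676·x^2 + 4800·x^3 + 7520·x^4 + 6144·x^5 + 2048·x^6)·Dx^4  (order 4).
h: a_k = 6, -12, -120, 144, 96, 0, -1664/5, 7936/15, -31232/35, …
ICs: h(0) = 6, h′(0) = -12, h′′(0) = -240, h′′′(0) = 864.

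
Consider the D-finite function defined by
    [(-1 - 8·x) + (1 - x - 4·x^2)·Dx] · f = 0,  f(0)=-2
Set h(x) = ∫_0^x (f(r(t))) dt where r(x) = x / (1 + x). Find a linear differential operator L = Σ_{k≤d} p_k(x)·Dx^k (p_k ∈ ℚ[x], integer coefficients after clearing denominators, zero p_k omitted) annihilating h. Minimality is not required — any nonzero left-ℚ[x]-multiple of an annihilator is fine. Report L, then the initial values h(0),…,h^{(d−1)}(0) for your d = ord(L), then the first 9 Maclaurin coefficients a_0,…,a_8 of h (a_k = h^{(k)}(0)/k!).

f: a_k = -2, -2, -10, -18, -58, -130, -362, -882, -2330, …
f∘r: x↦r, Dx↦Dx/r' in L_f ⇒ L₀.
h=∫₀ˣh₀: take L = L₀·Dx.
L = (1 + 9·x)·Dx + (-1 - 2·x + 3·x^2 + 4·x^3)·Dx^2  (order 2).
h: a_k = 0, -2, -1, -8/3, 0, -32/5, 16/3, -160/7, 36, …
ICs: h(0) = 0, h′(0) = -2.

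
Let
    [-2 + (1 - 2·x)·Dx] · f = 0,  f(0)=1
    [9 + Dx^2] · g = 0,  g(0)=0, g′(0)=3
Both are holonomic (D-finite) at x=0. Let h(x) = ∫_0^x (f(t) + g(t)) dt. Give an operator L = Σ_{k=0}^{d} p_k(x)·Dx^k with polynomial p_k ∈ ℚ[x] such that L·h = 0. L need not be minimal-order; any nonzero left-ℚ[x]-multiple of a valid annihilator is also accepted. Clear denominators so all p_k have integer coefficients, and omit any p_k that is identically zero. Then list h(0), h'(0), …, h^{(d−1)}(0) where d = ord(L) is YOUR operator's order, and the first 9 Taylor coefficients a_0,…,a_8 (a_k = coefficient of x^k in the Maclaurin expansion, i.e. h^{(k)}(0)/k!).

f: a_k = 1, 2, 4, 8, 16, 32, 64, 128, 256, …
g: a_k = 0, 3, 0, -9/2, 0, 81/40, 0, -243/560, 0, …
L₀ := lclm(L_f,L_g); ord L₀ ≤ 1+2.
h=∫₀ˣh₀: take L = L₀·Dx.
L = (594 - 648·x + 648·x^2)·Dx + (-153 + 630·x - 972·x^2 + 648·x^3)·Dx^2 + (66 - 72·x + 72·x^2)·Dx^3 + (-17 + 70·x - 108·x^2 + 72·x^3)·Dx^4  (order 4).
h: a_k = 0, 1, 5/2, 4/3, 7/8, 16/5, 1361/240, 64/7, 71437/4480, …
ICs: h(0) = 0, h′(0) = 1, h′′(0) = 5, h′′′(0) = 8.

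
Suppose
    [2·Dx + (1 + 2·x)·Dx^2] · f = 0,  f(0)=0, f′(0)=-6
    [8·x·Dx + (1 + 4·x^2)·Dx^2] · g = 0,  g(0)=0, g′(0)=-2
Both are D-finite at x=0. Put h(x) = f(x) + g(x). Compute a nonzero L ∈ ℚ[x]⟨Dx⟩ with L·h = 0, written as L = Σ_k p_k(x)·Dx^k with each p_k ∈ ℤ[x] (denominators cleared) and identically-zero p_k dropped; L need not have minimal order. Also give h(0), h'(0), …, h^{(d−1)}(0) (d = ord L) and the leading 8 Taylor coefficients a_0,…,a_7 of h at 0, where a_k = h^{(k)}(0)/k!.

L = (-8 - 48·x + 96·x^2 + 64·x^3)·Dx + (-8 - 16·x + 192·x^3 + 128·x^4)·Dx^2 + (-1 + 2·x + 8·x^2 + 16·x^3 + 48·x^4 + 32·x^5)·Dx^3  (order 3).
h: a_k = 0, -8, 6, -16/3, 12, -128/5, 32, -256/7, …
ICs: h(0) = 0, h′(0) = -8, h′′(0) = 12.

f: a_k = 0, -6, 6, -8, 12, -96/5, 32, -384/7, …
g: a_k = 0, -2, 0, 8/3, 0, -32/5, 0, 128/7, …
f+g: L₀ = lclm(L_f,L_g), ord ≤ 2+2.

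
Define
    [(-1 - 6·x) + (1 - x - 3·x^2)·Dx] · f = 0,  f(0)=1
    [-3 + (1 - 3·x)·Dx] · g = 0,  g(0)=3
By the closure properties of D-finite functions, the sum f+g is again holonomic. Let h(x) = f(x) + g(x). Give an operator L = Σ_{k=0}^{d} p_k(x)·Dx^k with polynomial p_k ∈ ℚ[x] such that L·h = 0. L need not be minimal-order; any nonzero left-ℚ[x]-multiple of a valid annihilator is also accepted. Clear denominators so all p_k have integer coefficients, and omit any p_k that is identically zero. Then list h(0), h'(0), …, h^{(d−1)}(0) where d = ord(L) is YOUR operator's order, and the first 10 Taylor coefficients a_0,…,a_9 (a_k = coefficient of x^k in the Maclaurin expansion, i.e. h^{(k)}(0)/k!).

f: a_k = 1, 1, 4, 7, 19, 40, 97, 217, 508, 1159, …
g: a_k = 3, 9, 27, 81, 243, 729, 2187, 6561, 19683, 59049, …
L₀ := lclm(L_f,L_g); ord L₀ ≤ 1+1.
L = (6 - 108·x + 162·x^2 - 162·x^3) + (10 - 6·x - 108·x^2 + 270·x^3 - 324·x^4)·Dx + (-2 + 14·x - 33·x^2 + 18·x^3 + 54·x^4 - 81·x^5)·Dx^2  (order 2).
h: a_k = 4, 10, 31, 88, 262, 769, 2284, 6778, 20191, 60208, …
ICs: h(0) = 4, h′(0) = 10.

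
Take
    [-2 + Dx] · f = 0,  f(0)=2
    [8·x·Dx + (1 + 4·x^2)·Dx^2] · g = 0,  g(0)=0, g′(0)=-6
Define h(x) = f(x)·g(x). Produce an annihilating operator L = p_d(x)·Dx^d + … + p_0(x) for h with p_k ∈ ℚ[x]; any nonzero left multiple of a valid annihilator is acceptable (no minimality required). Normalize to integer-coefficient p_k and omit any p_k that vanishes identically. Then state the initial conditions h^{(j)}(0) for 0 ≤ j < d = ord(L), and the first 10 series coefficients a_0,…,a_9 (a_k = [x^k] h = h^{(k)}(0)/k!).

L = (4 - 16·x + 16·x^2) + (-4 + 8·x - 16·x^2)·Dx + (1 + 4·x^2)·Dx^2  (order 2).
h: a_k = 0, -12, -24, -8, 16, -72/5, -176/3, 1488/35, 3616/21, -9208/63, …
ICs: h(0) = 0, h′(0) = -12.

f: a_k = 2, 4, 4, 8/3, 4/3, 8/15, 8/45, 16/315, 4/315, 8/2835, …
g: a_k = 0, -6, 0, 8, 0, -96/5, 0, 384/7, 0, -512/3, …
Sym-product of L_f,L_g gives L₀ (≤ ord 2).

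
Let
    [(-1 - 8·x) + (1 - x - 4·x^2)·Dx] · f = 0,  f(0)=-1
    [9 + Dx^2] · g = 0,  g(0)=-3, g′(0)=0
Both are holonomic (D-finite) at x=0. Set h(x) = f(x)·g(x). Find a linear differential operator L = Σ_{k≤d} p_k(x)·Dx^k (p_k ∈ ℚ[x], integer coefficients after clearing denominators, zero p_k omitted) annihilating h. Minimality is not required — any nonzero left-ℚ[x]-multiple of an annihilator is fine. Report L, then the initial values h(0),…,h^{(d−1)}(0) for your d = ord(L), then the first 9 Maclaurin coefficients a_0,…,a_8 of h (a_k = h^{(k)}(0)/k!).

L = (-1 + 9·x + 36·x^2) + (2 + 16·x)·Dx + (-1 + x + 4·x^2)·Dx^2  (order 2).
h: a_k = 3, 3, 3/2, 27/2, 237/8, 669/8, 15927/80, 42687/80, 5960307/4480, …
ICs: h(0) = 3, h′(0) = 3.

f: a_k = -1, -1, -5, -9, -29, -65, -181, -441, -1165, …
g: a_k = -3, 0, 27/2, 0, -81/8, 0, 243/80, 0, -2187/4480, …
Sym-product of L_f,L_g gives L₀ (≤ ord 2).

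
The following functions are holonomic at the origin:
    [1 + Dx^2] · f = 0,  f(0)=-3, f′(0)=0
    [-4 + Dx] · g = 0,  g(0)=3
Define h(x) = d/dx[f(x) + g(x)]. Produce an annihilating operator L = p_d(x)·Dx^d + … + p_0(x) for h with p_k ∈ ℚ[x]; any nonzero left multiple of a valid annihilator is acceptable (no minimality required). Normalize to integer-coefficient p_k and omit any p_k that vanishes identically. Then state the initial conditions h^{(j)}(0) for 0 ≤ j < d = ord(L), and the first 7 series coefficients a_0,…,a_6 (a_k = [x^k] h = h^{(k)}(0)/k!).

L = 4 - Dx + 4·Dx^2 - Dx^3  (order 3).
h: a_k = 12, 51, 96, 255/2, 128, 4097/40, 1024/15, …
ICs: h(0) = 12, h′(0) = 51, h′′(0) = 192.

f: a_k = -3, 0, 3/2, 0, -1/8, 0, 1/240, …
g: a_k = 3, 12, 24, 32, 32, 128/5, 256/15, …
Sum ⇒ L₀ = lclm(L_f,L_g) in ℚ(x)⟨Dx⟩.
Differentiate: ansatz ord ≤ ord L₀ ⇒ L.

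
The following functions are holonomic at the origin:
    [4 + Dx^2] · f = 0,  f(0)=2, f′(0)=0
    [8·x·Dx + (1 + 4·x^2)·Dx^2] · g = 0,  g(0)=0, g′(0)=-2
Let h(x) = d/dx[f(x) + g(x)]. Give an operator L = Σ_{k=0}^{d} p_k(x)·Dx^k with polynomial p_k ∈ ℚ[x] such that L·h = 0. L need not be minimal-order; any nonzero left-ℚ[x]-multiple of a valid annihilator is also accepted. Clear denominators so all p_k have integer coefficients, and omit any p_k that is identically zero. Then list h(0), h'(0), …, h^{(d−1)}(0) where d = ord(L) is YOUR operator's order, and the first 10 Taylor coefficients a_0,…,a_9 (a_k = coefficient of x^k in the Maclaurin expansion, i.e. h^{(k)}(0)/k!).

f: a_k = 2, 0, -4, 0, 4/3, 0, -8/45, 0, 4/315, 0, …
g: a_k = 0, -2, 0, 8/3, 0, -32/5, 0, 128/7, 0, -512/9, …
Sum ⇒ L₀ = lclm(L_f,L_g) in ℚ(x)⟨Dx⟩.
Derive L from L₀ (diff closure).
L = (-352·x + 1792·x^3 + 512·x^5) + (-4 + 112·x^2 + 576·x^4 + 256·x^6)·Dx + (-88·x + 448·x^3 + 128·x^5)·Dx^2 + (-1 + 28·x^2 + 144·x^4 + 64·x^6)·Dx^3  (order 3).
h: a_k = -2, -8, 8, 16/3, -32, -16/15, 128, 32/315, -512, -16/2835, …
ICs: h(0) = -2, h′(0) = -8, h′′(0) = 16.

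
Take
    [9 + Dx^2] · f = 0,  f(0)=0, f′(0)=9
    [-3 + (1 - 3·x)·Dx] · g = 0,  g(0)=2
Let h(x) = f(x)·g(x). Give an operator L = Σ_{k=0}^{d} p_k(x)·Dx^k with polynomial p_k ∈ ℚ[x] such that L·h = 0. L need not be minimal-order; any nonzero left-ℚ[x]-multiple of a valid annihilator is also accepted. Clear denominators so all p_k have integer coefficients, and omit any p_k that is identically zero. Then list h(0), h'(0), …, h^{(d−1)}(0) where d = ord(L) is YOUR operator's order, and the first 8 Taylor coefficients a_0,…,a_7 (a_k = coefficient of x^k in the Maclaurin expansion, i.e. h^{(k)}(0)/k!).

L = (-9 + 27·x) + 6·Dx + (-1 + 3·x)·Dx^2  (order 2).
h: a_k = 0, 18, 54, 135, 405, 24543/20, 73629/20, 3091689/280, …
ICs: h(0) = 0, h′(0) = 18.

f: a_k = 0, 9, 0, -27/2, 0, 243/40, 0, -729/560, …
g: a_k = 2, 6, 18, 54, 162, 486, 1458, 4374, …
h₀=f·g: eliminate ⇒ L₀, order ≤ 2·1.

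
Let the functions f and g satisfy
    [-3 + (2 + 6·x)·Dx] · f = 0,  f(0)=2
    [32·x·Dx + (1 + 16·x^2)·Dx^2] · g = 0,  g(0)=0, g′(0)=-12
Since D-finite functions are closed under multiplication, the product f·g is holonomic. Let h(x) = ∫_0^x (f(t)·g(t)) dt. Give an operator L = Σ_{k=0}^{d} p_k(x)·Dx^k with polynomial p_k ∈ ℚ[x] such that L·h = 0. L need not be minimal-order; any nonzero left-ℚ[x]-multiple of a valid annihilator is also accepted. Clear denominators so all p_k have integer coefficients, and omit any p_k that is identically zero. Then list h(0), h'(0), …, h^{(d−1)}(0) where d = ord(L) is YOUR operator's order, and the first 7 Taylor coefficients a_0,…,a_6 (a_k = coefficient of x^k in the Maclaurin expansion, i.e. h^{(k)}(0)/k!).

L = (27 - 192·x - 144·x^2)·Dx + (-12 + 92·x + 576·x^2 + 576·x^3)·Dx^2 + (4 + 24·x + 100·x^2 + 384·x^3 + 576·x^4)·Dx^3  (order 3).
h: a_k = 0, 0, -12, -12, 155/4, 303/10, -34583/160, …
ICs: h(0) = 0, h′(0) = 0, h′′(0) = -24.

f: a_k = 2, 3, -9/4, 27/8, -405/64, 1701/128, -15309/512, …
g: a_k = 0, -12, 0, 64, 0, -3072/5, 0, …
L₀ := L_f ⊗_s L_g (sym. prod.), ord ≤ 2.
h=∫₀ˣh₀: take L = L₀·Dx.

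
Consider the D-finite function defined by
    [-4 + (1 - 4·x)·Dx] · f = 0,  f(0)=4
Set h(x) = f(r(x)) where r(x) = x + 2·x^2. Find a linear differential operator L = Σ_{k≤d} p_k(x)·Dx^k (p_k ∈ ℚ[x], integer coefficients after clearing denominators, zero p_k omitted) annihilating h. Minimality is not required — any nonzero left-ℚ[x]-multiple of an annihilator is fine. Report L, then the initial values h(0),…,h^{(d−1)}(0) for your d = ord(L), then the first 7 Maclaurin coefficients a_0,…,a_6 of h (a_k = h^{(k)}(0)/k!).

L = (4 + 16·x) + (-1 + 4·x + 8·x^2)·Dx  (order 1).
h: a_k = 4, 16, 96, 512, 2816, 15360, 83968, …
ICs: h(0) = 4.

f: a_k = 4, 16, 64, 256, 1024, 4096, 16384, …
L₀ from L_f via x↦r, Dx↦r'^{-1}Dx.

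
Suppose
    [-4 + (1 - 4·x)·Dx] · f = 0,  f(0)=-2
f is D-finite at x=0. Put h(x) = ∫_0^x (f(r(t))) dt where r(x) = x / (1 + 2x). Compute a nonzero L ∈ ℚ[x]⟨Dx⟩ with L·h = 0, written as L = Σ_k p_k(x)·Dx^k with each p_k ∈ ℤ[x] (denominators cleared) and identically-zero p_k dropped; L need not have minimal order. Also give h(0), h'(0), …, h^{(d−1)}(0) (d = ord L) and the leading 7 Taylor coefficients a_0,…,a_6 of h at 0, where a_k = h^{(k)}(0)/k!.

f: a_k = -2, -8, -32, -128, -512, -2048, -8192, …
Substitute x→r, Dx→(1/r')Dx; clear ⇒ L₀.
h=∫h₀ ⇒ L = L₀·Dx.
L = 4·Dx + (-1 + 4·x^2)·Dx^2  (order 2).
h: a_k = 0, -2, -4, -16/3, -8, -64/5, -64/3, …
ICs: h(0) = 0, h′(0) = -2.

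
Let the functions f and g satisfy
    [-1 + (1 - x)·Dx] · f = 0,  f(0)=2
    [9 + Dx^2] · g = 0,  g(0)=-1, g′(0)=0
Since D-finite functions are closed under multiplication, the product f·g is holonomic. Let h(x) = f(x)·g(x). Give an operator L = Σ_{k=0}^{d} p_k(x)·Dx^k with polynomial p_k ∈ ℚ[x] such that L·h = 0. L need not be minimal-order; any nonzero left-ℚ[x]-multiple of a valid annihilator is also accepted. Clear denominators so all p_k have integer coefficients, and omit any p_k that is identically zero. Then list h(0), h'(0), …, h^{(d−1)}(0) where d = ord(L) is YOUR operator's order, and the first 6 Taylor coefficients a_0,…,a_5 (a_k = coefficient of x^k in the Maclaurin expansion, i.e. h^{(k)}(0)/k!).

L = (-9 + 9·x) + 2·Dx + (-1 + x)·Dx^2  (order 2).
h: a_k = -2, -2, 7, 7, 1/4, 1/4, …
ICs: h(0) = -2, h′(0) = -2.

f: a_k = 2, 2, 2, 2, 2, 2, …
g: a_k = -1, 0, 9/2, 0, -27/8, 0, …
L₀ := L_f ⊗_s L_g (sym. prod.), ord ≤ 2.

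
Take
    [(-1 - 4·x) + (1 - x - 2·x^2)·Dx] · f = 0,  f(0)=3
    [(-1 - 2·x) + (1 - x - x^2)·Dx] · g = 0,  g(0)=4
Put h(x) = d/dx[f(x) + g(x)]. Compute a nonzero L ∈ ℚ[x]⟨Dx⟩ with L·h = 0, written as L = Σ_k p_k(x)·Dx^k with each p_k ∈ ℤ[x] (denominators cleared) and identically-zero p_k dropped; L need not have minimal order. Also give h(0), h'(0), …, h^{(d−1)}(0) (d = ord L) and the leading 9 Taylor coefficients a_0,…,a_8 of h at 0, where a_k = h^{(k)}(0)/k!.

L = (-6 - 120·x - 120·x^2 - 312·x^3 - 462·x^4 - 336·x^5 + 144·x^6) + (6 + 30·x + 30·x^2 + 24·x^3 - 99·x^4 - 438·x^5 - 144·x^6 + 96·x^7)·Dx + (-1 + 2·x - 7·x^2 + 2·x^3 + 48·x^4 - 13·x^5 - 69·x^6 - 8·x^7 + 12·x^8)·Dx^2  (order 2).
h: a_k = 7, 34, 81, 212, 475, 1086, 2373, 5192, 11187, …
ICs: h(0) = 7, h′(0) = 34.

f: a_k = 3, 3, 9, 15, 33, 63, 129, 255, 513, …
g: a_k = 4, 4, 8, 12, 20, 32, 52, 84, 136, …
h₀=f+g: left-lcm gives L₀, ord ≤ 2.
h=h₀': d/dx-closure on L₀ ⇒ L.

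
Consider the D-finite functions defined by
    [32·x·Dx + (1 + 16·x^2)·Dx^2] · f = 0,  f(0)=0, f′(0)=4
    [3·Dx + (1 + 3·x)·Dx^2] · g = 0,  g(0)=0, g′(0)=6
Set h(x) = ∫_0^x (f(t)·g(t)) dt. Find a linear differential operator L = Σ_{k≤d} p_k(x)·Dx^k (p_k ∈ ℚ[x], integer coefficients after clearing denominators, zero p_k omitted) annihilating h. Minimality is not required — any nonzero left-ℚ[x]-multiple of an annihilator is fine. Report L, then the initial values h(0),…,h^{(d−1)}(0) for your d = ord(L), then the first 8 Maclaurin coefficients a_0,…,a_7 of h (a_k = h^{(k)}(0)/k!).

f: a_k = 0, 4, 0, -64/3, 0, 1024/5, 0, -16384/7, …
g: a_k = 0, 6, -9, 18, -81/2, 486/5, -243, 4374/7, …
Sym-product of L_f,L_g gives L₀ (≤ ord 4).
Integrate: L := L₀·Dx.
L = (15744 + 89280·x + 811008·x^2 + 5299200·x^3 + 13271040·x^4 + 17252352·x^5 + 21233664·x^7)·Dx^2 + (4258 + 91200·x + 775488·x^2 + 4635648·x^3 + 18247680·x^4 + 41140224·x^5 + 46448640·x^6 + 21233664·x^7 + 74317824·x^8)·Dx^3 + (492 + 12548·x + 131328·x^2 + 747968·x^3 + 3219456·x^4 + 10146816·x^5 + 21233664·x^6 + 24920064·x^7 + 21233664·x^8 + 42467328·x^9)·Dx^4 + (73 + 822·x + 6161·x^2 + 34944·x^3 + 151168·x^4 + 500736·x^5 + 1322496·x^6 + 2654208·x^7 + 3244032·x^8 + 3538944·x^9 + 5308416·x^10)·Dx^5  (order 5).
h: a_k = 0, 0, 0, 8, -9, -56/5, 5, 6168/35, …
ICs: h(0) = 0, h′(0) = 0, h′′(0) = 0, h′′′(0) = 48, h′′′′(0) = -216.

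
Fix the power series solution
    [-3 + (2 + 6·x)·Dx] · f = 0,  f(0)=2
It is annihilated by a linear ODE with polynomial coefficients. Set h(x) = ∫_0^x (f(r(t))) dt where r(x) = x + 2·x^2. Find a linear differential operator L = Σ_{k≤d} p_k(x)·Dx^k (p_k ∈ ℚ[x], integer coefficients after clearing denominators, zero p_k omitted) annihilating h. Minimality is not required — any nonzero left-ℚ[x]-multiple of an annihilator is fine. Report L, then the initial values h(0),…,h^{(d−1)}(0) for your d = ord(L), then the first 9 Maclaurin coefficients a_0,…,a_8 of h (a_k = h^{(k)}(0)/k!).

f: a_k = 2, 3, -9/4, 27/8, -405/64, 1701/128, -15309/512, 72171/1024, -2814669/16384, …
f∘r: x↦r, Dx↦Dx/r' in L_f ⇒ L₀.
Integrate: L := L₀·Dx.
L = (-3 - 12·x)·Dx + (2 + 6·x + 12·x^2)·Dx^2  (order 2).
h: a_k = 0, 2, 3/2, 5/4, -45/32, 63/64, 135/256, -11205/3584, 41715/8192, …
ICs: h(0) = 0, h′(0) = 2.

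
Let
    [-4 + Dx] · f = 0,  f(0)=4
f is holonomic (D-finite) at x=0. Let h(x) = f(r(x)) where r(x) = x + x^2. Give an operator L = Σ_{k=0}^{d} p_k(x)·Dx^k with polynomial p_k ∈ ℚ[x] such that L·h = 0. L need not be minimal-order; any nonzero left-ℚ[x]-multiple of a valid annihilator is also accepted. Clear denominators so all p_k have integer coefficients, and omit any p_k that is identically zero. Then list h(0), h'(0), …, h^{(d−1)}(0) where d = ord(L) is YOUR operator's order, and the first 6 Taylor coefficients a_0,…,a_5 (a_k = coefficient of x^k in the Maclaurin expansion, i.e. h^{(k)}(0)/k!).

f: a_k = 4, 16, 32, 128/3, 128/3, 512/15, …
Substitute x→r, Dx→(1/r')Dx; clear ⇒ L₀.
L = (-4 - 8·x) + Dx  (order 1).
h: a_k = 4, 16, 48, 320/3, 608/3, 1664/5, …
ICs: h(0) = 4.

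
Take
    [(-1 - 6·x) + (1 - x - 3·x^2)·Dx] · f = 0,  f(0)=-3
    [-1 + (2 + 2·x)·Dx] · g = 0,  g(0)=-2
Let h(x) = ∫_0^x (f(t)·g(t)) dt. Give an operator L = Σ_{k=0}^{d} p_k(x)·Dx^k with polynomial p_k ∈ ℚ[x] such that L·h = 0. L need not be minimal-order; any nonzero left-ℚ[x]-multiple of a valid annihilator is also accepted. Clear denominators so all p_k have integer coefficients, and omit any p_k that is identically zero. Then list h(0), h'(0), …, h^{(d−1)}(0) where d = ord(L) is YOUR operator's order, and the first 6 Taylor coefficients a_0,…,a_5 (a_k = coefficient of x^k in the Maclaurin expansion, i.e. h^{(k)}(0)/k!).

L = (3 + 13·x + 9·x^2)·Dx + (-2 + 8·x^2 + 6·x^3)·Dx^2  (order 2).
h: a_k = 0, 6, 9/2, 35/4, 429/32, 8457/320, …
ICs: h(0) = 0, h′(0) = 6.

f: a_k = -3, -3, -12, -21, -57, -120, …
g: a_k = -2, -1, 1/4, -1/8, 5/64, -7/128, …
Sym-product of L_f,L_g gives L₀ (≤ ord 1).
Integrate: L := L₀·Dx.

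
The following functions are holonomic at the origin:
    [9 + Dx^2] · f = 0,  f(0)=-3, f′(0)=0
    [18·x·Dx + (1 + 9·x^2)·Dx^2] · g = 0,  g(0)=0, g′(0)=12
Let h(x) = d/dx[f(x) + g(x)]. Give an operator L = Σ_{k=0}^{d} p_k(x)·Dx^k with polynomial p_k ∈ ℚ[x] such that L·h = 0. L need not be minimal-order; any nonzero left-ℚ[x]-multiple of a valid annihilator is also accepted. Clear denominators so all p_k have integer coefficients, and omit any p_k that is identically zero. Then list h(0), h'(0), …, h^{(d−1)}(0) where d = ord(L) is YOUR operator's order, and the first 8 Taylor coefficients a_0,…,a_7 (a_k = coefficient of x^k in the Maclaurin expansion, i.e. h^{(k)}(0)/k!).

L = (-1782·x + 20412·x^3 + 13122·x^5) + (-9 + 567·x^2 + 6561·x^4 + 6561·x^6)·Dx + (-198·x + 2268·x^3 + 1458·x^5)·Dx^2 + (-1 + 63·x^2 + 729·x^4 + 729·x^6)·Dx^3  (order 3).
h: a_k = 12, 27, -108, -81/2, 972, 729/40, -8748, -2187/560, …
ICs: h(0) = 12, h′(0) = 27, h′′(0) = -216.

f: a_k = -3, 0, 27/2, 0, -81/8, 0, 243/80, 0, …
g: a_k = 0, 12, 0, -36, 0, 972/5, 0, -8748/7, …
f+g: L₀ = lclm(L_f,L_g), ord ≤ 2+2.
h₀' ⇒ L via d/dx closure of L₀.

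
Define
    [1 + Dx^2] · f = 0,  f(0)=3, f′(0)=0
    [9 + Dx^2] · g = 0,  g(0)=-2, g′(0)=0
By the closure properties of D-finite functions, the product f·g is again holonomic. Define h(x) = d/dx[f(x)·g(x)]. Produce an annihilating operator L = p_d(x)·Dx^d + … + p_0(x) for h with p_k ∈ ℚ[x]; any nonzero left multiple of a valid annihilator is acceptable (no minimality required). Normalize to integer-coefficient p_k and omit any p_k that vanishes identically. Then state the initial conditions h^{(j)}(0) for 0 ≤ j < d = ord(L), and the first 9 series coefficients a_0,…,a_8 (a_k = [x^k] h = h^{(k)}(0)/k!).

L = 64 + 20·Dx^2 + Dx^4  (order 4).
h: a_k = 0, 60, 0, -136, 0, 104, 0, -4112/105, 0, …
ICs: h(0) = 0, h′(0) = 60, h′′(0) = 0, h′′′(0) = -816.

f: a_k = 3, 0, -3/2, 0, 1/8, 0, -1/240, 0, 1/13440, …
g: a_k = -2, 0, 9, 0, -27/4, 0, 81/40, 0, -729/2240, …
Product ⇒ symmetric product L₀, ord ≤ 4.
Differentiate: ansatz ord ≤ ord L₀ ⇒ L.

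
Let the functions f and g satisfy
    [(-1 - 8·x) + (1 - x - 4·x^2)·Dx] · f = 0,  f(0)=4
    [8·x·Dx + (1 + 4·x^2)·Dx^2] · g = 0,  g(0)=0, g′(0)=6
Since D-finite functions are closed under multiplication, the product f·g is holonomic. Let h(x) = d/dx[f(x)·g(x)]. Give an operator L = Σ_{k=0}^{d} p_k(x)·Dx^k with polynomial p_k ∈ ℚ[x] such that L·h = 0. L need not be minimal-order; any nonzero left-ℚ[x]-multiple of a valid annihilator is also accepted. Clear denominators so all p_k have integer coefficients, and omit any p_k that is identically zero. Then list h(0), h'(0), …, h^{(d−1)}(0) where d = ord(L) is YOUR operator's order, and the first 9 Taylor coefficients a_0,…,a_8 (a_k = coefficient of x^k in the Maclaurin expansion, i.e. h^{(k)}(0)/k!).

f: a_k = 4, 4, 20, 36, 116, 260, 724, 1764, 4660, …
g: a_k = 0, 6, 0, -8, 0, 96/5, 0, -384/7, 0, …
Product ⇒ symmetric product L₀, ord ≤ 2.
h₀' ⇒ L via d/dx closure of L₀.
L = (14 + 408·x^2 + 384·x^3 + 2304·x^4) + (4 + 34·x + 48·x^2 + 280·x^3 + 384·x^4 + 1536·x^5)·Dx + (-1 - 11·x^2 + 16·x^3 + 20·x^4 + 64·x^5 + 192·x^6)·Dx^2  (order 2).
h: a_k = 24, 48, 264, 736, 3064, 40464/5, 25064, 2513216/35, 7553928/35, …
ICs: h(0) = 24, h′(0) = 48.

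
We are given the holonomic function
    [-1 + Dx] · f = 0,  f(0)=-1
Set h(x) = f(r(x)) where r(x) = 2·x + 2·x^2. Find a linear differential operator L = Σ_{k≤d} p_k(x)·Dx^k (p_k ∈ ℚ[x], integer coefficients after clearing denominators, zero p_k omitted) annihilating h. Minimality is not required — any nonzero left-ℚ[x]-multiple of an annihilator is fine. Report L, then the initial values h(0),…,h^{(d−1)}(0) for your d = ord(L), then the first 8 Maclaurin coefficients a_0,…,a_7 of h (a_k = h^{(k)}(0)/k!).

L = (-2 - 4·x) + Dx  (order 1).
h: a_k = -1, -2, -4, -16/3, -20/3, -104/15, -304/45, -1856/315, …
ICs: h(0) = -1.

f: a_k = -1, -1, -1/2, -1/6, -1/24, -1/120, -1/720, -1/5040, …
h₀=f(r): pull back L_f along r ⇒ L₀.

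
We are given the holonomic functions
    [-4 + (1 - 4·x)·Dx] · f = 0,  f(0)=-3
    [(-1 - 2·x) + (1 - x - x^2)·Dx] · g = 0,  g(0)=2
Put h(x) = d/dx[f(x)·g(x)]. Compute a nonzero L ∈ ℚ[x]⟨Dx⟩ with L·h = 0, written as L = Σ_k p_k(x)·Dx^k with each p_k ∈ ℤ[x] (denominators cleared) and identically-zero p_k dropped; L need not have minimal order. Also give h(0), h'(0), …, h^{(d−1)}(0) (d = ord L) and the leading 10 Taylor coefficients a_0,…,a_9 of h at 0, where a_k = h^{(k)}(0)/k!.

f: a_k = -3, -12, -48, -192, -768, -3072, -12288, -49152, -196608, -786432, …
g: a_k = 2, 2, 4, 6, 10, 16, 26, 42, 68, 110, …
h₀=f·g: eliminate ⇒ L₀, order ≤ 1·1.
Derive L from L₀ (diff closure).
L = (44 - 114·x - 66·x^2 + 192·x^3 + 192·x^4) + (-5 + 31·x - 33·x^2 - 62·x^3 + 60·x^4 + 48·x^5)·Dx  (order 1).
h: a_k = -30, -264, -1638, -8856, -44520, -214164, -1000314, -4574496, -20588202, -91508460, …
ICs: h(0) = -30.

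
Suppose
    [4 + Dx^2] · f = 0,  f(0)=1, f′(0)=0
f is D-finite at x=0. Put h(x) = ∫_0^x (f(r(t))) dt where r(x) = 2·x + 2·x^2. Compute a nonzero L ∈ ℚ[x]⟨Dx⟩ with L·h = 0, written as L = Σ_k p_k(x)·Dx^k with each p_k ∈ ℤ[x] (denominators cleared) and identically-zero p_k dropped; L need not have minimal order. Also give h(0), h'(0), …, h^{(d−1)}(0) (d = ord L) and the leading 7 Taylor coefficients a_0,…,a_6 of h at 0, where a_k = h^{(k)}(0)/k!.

f: a_k = 1, 0, -2, 0, 2/3, 0, -4/45, …
f∘r: x↦r, Dx↦Dx/r' in L_f ⇒ L₀.
Integrate: L := L₀·Dx.
L = (16 + 96·x + 192·x^2 + 128·x^3)·Dx - 2·Dx^2 + (1 + 2·x)·Dx^3  (order 3).
h: a_k = 0, 1, 0, -8/3, -4, 8/15, 64/9, …
ICs: h(0) = 0, h′(0) = 1, h′′(0) = 0.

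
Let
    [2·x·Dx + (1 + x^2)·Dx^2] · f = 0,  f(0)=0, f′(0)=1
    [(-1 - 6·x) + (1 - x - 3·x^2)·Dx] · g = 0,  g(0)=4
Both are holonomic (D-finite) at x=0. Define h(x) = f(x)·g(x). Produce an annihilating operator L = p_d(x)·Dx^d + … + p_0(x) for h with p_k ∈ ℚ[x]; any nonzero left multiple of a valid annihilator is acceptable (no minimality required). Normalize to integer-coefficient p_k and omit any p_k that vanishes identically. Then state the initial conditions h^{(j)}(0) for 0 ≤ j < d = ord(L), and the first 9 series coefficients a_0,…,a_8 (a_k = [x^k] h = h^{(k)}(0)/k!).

f: a_k = 0, 1, 0, -1/3, 0, 1/5, 0, -1/7, 0, …
g: a_k = 4, 4, 16, 28, 76, 160, 388, 868, 2032, …
f·g: L₀ = L_f ⊗_s L_g, ord ≤ 2·1.
L = (6 + 2·x + 18·x^2) + (2 + 10·x + 4·x^2 + 18·x^3)·Dx + (-1 + x + 2·x^2 + x^3 + 3·x^4)·Dx^2  (order 2).
h: a_k = 0, 4, 4, 44/3, 80/3, 1072/15, 2272/15, 38356/105, 86068/105, …
ICs: h(0) = 0, h′(0) = 4.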